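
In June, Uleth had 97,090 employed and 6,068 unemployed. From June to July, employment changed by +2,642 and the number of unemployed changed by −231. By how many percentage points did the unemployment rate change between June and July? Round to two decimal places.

The unemployment rate changed by −0.35 percentage points.

June: labor force = 97,090 + 6,068 = 103,158; u = 6,068/103,158 = 5.88%.
July: labor force = 99,732 + 5,837 = 105,569; u = 5,837/105,569 = 5.53%.
Change = 5.53% − 5.88% = −0.35 pp.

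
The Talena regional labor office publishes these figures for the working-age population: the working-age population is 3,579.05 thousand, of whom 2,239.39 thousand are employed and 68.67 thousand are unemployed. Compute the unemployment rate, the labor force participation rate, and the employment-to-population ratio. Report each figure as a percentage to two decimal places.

Labor force = employed + unemployed = 2,239.39 + 68.67 = 2,308.06 thousand.
Unemployment rate = 68.67 / 2,308.06 = 2.98%.
Labor force participation rate = 2,308.06 / 3,579.05 = 64.49%.
Employment-population ratio = 2,239.39 / 3,579.05 = 62.57%.

Unemployment rate ≈ 2.98%; labor force participation rate ≈ 64.49%; employment-population ratio ≈ 62.57%.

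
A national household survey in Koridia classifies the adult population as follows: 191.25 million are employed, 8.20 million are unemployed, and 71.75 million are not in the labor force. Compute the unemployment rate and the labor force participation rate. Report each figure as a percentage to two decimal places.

Unemployment rate ≈ 4.11%; labor force participation rate ≈ 73.54%.

Labor force = employed + unemployed = 191.25 + 8.20 = 199.45 million.
Working-age population = 199.45 + 71.75 = 271.20 million.
Unemployment rate = 8.20 / 199.45 = 4.11%.
Labor force participation rate = 199.45 / 271.20 = 73.54%.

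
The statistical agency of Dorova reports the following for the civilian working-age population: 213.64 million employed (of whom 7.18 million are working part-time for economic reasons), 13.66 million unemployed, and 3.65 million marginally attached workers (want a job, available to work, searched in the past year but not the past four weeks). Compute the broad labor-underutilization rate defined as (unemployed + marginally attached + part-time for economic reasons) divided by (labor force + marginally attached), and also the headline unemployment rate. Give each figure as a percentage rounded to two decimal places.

Labor force = 213.64 + 13.66 = 227.30 million.
Numerator = 13.66 + 3.65 + 7.18 = 24.49 million.
Denominator = 227.30 + 3.65 = 230.95 million.
Broad rate = 24.49 / 230.95 = 10.60%.
Headline unemployment rate = 13.66 / 227.30 = 6.01%.

Broad underutilization rate ≈ 10.60%; headline unemployment rate ≈ 6.01%.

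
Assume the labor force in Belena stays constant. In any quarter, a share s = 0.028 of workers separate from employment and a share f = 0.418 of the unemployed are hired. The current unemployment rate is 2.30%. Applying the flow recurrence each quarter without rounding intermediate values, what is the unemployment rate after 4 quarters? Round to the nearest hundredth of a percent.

With a fixed labor force, u_{t+1} = u_t + s·(1−u_t) − f·u_t = u_t·(1−s−f) + s.
Here 1−s−f = 0.554 and s = 0.028.
u_1 = 0.023000 × 0.554 + 0.028 = 0.040742.
u_2 = 0.040742 × 0.554 + 0.028 = 0.050571.
u_3 = 0.050571 × 0.554 + 0.028 = 0.056016.
u_4 = 0.056016 × 0.554 + 0.028 = 0.059033.

Unemployment rate after four quarters ≈ 5.90%.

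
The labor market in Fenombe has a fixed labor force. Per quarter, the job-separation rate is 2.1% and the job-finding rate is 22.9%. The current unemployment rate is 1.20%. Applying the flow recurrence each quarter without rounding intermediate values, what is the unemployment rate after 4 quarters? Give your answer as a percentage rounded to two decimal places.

With a fixed labor force, u_{t+1} = u_t + s·(1−u_t) − f·u_t = u_t·(1−s−f) + s.
Here 1−s−f = 0.750 and s = 0.021.
u_1 = 0.012000 × 0.750 + 0.021 = 0.030000.
u_2 = 0.030000 × 0.750 + 0.021 = 0.043500.
u_3 = 0.043500 × 0.750 + 0.021 = 0.053625.
u_4 = 0.053625 × 0.750 + 0.021 = 0.061219.

Unemployment rate after four quarters ≈ 6.12%.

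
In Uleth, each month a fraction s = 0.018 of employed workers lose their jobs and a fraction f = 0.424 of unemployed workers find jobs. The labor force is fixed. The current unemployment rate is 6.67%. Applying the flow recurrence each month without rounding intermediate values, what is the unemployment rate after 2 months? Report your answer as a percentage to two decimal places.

Unemployment rate after two months ≈ 4.88%.

With a fixed labor force, u_{t+1} = u_t + s·(1−u_t) − f·u_t = u_t·(1−s−f) + s.
Here 1−s−f = 0.558 and s = 0.018.
u_1 = 0.066700 × 0.558 + 0.018 = 0.055219.
u_2 = 0.055219 × 0.558 + 0.018 = 0.048812.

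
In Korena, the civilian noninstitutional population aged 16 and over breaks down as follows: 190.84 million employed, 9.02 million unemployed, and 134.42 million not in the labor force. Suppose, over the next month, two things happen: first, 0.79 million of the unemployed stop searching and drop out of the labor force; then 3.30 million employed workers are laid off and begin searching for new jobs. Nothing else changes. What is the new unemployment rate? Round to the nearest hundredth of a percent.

New unemployment rate ≈ 5.79%.

Initially, labor force = 190.84 + 9.02 = 199.86 million, so u = 9.02/199.86 = 4.51%.
After the first change, unemployed and labor force both fall by 0.79 → E = 190.84, U = 8.23, labor force = 199.07 million.
After the second change, employed falls and unemployed rises by 3.30; labor force unchanged → E = 187.54, U = 11.53, labor force = 199.07 million.
New unemployment rate = 11.53 / 199.07 = 5.79%.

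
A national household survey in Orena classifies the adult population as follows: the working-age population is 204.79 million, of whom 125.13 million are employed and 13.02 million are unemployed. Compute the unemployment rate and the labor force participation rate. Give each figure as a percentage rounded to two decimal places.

Labor force = employed + unemployed = 125.13 + 13.02 = 138.15 million.
Unemployment rate = 13.02 / 138.15 = 9.42%.
Labor force participation rate = 138.15 / 204.79 = 67.46%.

Unemployment rate ≈ 9.42%; labor force participation rate ≈ 67.46%.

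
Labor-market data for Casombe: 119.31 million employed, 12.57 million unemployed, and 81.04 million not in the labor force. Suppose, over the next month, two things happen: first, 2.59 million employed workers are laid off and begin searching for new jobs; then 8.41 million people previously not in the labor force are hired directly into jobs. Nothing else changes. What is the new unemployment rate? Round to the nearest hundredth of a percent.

Initially, labor force = 119.31 + 12.57 = 131.88 million, so u = 12.57/131.88 = 9.53%.
After the first change, employed falls and unemployed rises by 2.59; labor force unchanged → E = 116.72, U = 15.16, labor force = 131.88 million.
After the second change, employed and labor force both rise by 8.41; unemployed unchanged → E = 125.13, U = 15.16, labor force = 140.29 million.
New unemployment rate = 15.16 / 140.29 = 10.81%.

New unemployment rate ≈ 10.81%.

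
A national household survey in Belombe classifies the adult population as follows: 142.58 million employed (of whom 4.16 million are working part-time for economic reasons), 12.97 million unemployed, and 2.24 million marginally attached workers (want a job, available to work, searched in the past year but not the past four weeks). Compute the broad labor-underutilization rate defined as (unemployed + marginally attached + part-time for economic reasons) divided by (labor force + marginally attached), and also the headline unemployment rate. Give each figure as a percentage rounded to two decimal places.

Labor force = 142.58 + 12.97 = 155.55 million.
Numerator = 12.97 + 2.24 + 4.16 = 19.37 million.
Denominator = 155.55 + 2.24 = 157.79 million.
Broad rate = 19.37 / 157.79 = 12.28%.
Headline unemployment rate = 12.97 / 155.55 = 8.34%.

Broad underutilization rate ≈ 12.28%; headline unemployment rate ≈ 8.34%.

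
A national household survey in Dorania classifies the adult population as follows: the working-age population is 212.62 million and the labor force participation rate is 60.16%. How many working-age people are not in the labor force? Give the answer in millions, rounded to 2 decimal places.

Share not in the labor force = 1 − 0.6016 = 0.3984.
Not in labor force = 0.3984 × 212.62 ≈ 84.71 million.

About 84.71 million are not in the labor force.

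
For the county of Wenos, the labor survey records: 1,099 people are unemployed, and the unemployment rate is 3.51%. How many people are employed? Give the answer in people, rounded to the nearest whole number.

Labor force = U / u = 1,099 / 0.0351 ≈ 31,311.
Employed = labor force − unemployed = 31,311 − 1,099 = 30,212.

About 30,212 are employed.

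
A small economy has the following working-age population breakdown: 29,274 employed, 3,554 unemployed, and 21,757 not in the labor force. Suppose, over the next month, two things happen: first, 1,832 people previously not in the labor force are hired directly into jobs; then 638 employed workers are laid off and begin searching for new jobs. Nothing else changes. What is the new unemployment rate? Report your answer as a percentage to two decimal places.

Initially, labor force = 29,274 + 3,554 = 32,828, so u = 3,554/32,828 = 10.83%.
After the first change, employed and labor force both rise by 1,832; unemployed unchanged → E = 31,106, U = 3,554, labor force = 34,660.
After the second change, employed falls and unemployed rises by 638; labor force unchanged → E = 30,468, U = 4,192, labor force = 34,660.
New unemployment rate = 4,192 / 34,660 = 12.09%.

New unemployment rate ≈ 12.09%.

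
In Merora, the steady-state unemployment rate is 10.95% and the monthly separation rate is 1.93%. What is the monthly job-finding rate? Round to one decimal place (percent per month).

From u* = s/(s+f): f = s·(1−u)/u.
f = 1.93 × (1 − 0.1095) / 0.1095 = 1.7187 / 0.1095 ≈ 15.7% per month.

Job-finding rate ≈ 15.7% per month.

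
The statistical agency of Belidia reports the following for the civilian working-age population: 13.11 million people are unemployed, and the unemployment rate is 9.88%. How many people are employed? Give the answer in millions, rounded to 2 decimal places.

Labor force = U / u = 13.11 / 0.0988 ≈ 132.69 million.
Employed = labor force − unemployed = 132.69 − 13.11 = 119.58 million.

About 119.58 million are employed.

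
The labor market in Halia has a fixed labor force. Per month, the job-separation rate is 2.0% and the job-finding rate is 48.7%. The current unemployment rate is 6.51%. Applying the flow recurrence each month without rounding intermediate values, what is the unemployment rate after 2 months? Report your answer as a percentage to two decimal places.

With a fixed labor force, u_{t+1} = u_t + s·(1−u_t) − f·u_t = u_t·(1−s−f) + s.
Here 1−s−f = 0.493 and s = 0.020.
u_1 = 0.065100 × 0.493 + 0.020 = 0.052094.
u_2 = 0.052094 × 0.493 + 0.020 = 0.045682.

Unemployment rate after two months ≈ 4.57%.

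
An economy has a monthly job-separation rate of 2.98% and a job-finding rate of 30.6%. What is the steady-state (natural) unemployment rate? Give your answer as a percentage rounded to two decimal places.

At steady state the flows balance: s·E = f·U, so U/(E+U) = s/(s+f).
u* = 2.98 / (2.98 + 30.6) = 2.98 / 33.58 = 8.87%.

Steady-state unemployment rate ≈ 8.87%.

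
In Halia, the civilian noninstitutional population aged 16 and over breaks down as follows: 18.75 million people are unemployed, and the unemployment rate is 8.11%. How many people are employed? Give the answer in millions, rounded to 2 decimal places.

About 212.45 million are employed.

Labor force = U / u = 18.75 / 0.0811 ≈ 231.20 million.
Employed = labor force − unemployed = 231.20 − 18.75 = 212.45 million.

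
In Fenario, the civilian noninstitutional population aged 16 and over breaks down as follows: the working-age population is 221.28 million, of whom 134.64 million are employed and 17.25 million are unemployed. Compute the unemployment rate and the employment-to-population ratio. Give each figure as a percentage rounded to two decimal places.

Unemployment rate ≈ 11.36%; employment-population ratio ≈ 60.85%.

Labor force = employed + unemployed = 134.64 + 17.25 = 151.89 million.
Unemployment rate = 17.25 / 151.89 = 11.36%.
Employment-population ratio = 134.64 / 221.28 = 60.85%.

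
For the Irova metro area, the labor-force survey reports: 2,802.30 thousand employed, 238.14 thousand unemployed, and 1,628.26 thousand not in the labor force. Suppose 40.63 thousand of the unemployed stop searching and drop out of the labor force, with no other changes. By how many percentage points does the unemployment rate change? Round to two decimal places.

The unemployment rate changes by −1.25 percentage points.

Initially, labor force = 2,802.30 + 238.14 = 3,040.44 thousand, so u = 238.14/3,040.44 = 7.83%.
After the change, unemployed and labor force both fall by 40.63 → E = 2,802.30, U = 197.51, labor force = 2,999.81 thousand.
New unemployment rate = 197.51 / 2,999.81 = 6.58%.
Change = 6.58% − 7.83% = −1.25 percentage points.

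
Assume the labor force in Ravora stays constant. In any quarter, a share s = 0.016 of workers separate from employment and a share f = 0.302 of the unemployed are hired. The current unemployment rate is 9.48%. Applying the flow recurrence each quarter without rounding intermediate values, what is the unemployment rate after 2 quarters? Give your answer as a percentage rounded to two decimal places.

With a fixed labor force, u_{t+1} = u_t + s·(1−u_t) − f·u_t = u_t·(1−s−f) + s.
Here 1−s−f = 0.682 and s = 0.016.
u_1 = 0.094800 × 0.682 + 0.016 = 0.080654.
u_2 = 0.080654 × 0.682 + 0.016 = 0.071006.

Unemployment rate after two quarters ≈ 7.10%.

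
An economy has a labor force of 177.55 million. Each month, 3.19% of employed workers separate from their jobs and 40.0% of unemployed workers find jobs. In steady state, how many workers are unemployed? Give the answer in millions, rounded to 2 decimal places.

Steady-state unemployment rate u* = s/(s+f) = 3.19/(3.19+40.0) = 0.073860.
Unemployed = u* × labor force = 0.073860 × 177.55 ≈ 13.11 million.

About 13.11 million are unemployed in steady state.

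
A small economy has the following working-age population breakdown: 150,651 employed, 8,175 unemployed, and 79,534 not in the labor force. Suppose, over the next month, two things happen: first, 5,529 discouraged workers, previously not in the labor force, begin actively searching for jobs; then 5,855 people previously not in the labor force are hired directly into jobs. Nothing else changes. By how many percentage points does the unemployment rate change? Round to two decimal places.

Initially, labor force = 150,651 + 8,175 = 158,826, so u = 8,175/158,826 = 5.15%.
After the first change, unemployed and labor force both rise by 5,529 → E = 150,651, U = 13,704, labor force = 164,355.
After the second change, employed and labor force both rise by 5,855; unemployed unchanged → E = 156,506, U = 13,704, labor force = 170,210.
New unemployment rate = 13,704 / 170,210 = 8.05%.
Change = 8.05% − 5.15% = +2.90 percentage points.

The unemployment rate changes by +2.90 percentage points.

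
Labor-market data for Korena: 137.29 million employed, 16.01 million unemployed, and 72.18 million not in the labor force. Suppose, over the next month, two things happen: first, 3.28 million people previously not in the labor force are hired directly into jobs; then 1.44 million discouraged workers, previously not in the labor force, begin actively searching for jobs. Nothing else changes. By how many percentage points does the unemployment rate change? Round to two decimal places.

The unemployment rate changes by +0.60 percentage points.

Initially, labor force = 137.29 + 16.01 = 153.30 million, so u = 16.01/153.30 = 10.44%.
After the first change, employed and labor force both rise by 3.28; unemployed unchanged → E = 140.57, U = 16.01, labor force = 156.58 million.
After the second change, unemployed and labor force both rise by 1.44 → E = 140.57, U = 17.45, labor force = 158.02 million.
New unemployment rate = 17.45 / 158.02 = 11.04%.
Change = 11.04% − 10.44% = +0.60 percentage points.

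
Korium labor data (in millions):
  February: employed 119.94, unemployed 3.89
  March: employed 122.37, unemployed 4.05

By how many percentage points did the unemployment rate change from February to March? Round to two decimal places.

February: labor force = 119.94 + 3.89 = 123.83; u = 3.89/123.83 = 3.14%.
March: labor force = 122.37 + 4.05 = 126.42; u = 4.05/126.42 = 3.20%.
Change = 3.20% − 3.14% = +0.06 pp.

The unemployment rate changed by +0.06 percentage points.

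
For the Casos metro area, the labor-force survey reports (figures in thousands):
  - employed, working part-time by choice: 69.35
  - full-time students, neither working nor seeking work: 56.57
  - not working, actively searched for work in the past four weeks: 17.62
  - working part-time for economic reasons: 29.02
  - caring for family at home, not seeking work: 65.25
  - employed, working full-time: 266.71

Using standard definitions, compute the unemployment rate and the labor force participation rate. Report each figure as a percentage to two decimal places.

Employed = 69.35 + 29.02 + 266.71 = 365.08 thousand (anyone who worked, including part-time for economic reasons, counts as employed).
Unemployed = 17.62 thousand.
Labor force = 365.08 + 17.62 = 382.70 thousand.
Not in labor force = 56.57 + 65.25 = 121.82 thousand (those not working and not actively searching are outside the labor force).
Civilian working-age population = 382.70 + 121.82 = 504.52 thousand.
Unemployment rate = 17.62 / 382.70 = 4.60%.
Labor force participation rate = 382.70 / 504.52 = 75.85%.

Unemployment rate ≈ 4.60%; labor force participation rate ≈ 75.85%.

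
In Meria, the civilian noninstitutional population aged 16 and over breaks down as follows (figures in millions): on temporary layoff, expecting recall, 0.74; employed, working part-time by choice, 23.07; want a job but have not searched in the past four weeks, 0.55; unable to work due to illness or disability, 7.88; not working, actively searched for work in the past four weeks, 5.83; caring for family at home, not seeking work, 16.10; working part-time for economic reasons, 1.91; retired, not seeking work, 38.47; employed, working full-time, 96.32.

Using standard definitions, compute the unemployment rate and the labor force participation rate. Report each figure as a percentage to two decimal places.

Unemployment rate ≈ 5.14%; labor force participation rate ≈ 66.99%.

Employed = 23.07 + 1.91 + 96.32 = 121.30 million (anyone who worked, including part-time for economic reasons, counts as employed).
Unemployed = 0.74 + 5.83 = 6.57 million (jobless and actively searching, or on temporary layoff).
Labor force = 121.30 + 6.57 = 127.87 million.
Not in labor force = 0.55 + 7.88 + 16.10 + 38.47 = 63.00 million (those not working and not actively searching are outside the labor force — including those who want a job but have given up searching).
Civilian working-age population = 127.87 + 63.00 = 190.87 million.
Unemployment rate = 6.57 / 127.87 = 5.14%.
Labor force participation rate = 127.87 / 190.87 = 66.99%.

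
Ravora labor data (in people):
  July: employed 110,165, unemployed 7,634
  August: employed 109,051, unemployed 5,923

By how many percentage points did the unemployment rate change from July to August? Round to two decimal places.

The unemployment rate changed by −1.33 percentage points.

July: labor force = 110,165 + 7,634 = 117,799; u = 7,634/117,799 = 6.48%.
August: labor force = 109,051 + 5,923 = 114,974; u = 5,923/114,974 = 5.15%.
Change = 5.15% − 6.48% = −1.33 pp.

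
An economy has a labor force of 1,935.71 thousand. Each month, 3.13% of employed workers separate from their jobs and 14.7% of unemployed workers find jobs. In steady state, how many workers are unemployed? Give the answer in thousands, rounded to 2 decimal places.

About 339.81 thousand are unemployed in steady state.

Steady-state unemployment rate u* = s/(s+f) = 3.13/(3.13+14.7) = 0.175547.
Unemployed = u* × labor force = 0.175547 × 1,935.71 ≈ 339.81 thousand.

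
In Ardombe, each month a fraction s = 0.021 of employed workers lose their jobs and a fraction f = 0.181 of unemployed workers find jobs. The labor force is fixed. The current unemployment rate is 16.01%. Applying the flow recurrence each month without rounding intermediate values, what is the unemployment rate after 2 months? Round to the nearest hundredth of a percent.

Unemployment rate after two months ≈ 13.97%.

With a fixed labor force, u_{t+1} = u_t + s·(1−u_t) − f·u_t = u_t·(1−s−f) + s.
Here 1−s−f = 0.798 and s = 0.021.
u_1 = 0.160100 × 0.798 + 0.021 = 0.148760.
u_2 = 0.148760 × 0.798 + 0.021 = 0.139710.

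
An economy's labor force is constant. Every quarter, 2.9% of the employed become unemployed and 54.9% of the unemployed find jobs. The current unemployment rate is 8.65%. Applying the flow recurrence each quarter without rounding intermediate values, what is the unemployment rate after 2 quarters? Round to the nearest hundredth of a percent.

With a fixed labor force, u_{t+1} = u_t + s·(1−u_t) − f·u_t = u_t·(1−s−f) + s.
Here 1−s−f = 0.422 and s = 0.029.
u_1 = 0.086500 × 0.422 + 0.029 = 0.065503.
u_2 = 0.065503 × 0.422 + 0.029 = 0.056642.

Unemployment rate after two quarters ≈ 5.66%.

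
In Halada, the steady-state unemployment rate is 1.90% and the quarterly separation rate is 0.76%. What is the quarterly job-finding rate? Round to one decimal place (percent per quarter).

From u* = s/(s+f): f = s·(1−u)/u.
f = 0.76 × (1 − 0.0190) / 0.0190 = 0.7456 / 0.0190 ≈ 39.2% per quarter.

Job-finding rate ≈ 39.2% per quarter.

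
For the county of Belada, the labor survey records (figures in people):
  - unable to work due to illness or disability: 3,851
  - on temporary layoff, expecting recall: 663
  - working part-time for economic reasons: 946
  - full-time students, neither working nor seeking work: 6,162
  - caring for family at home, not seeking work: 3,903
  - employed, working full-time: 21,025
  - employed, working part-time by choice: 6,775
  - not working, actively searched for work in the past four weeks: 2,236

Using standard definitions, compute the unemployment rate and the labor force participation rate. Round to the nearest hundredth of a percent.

Employed = 946 + 21,025 + 6,775 = 28,746 (anyone who worked, including part-time for economic reasons, counts as employed).
Unemployed = 663 + 2,236 = 2,899 (jobless and actively searching, or on temporary layoff).
Labor force = 28,746 + 2,899 = 31,645.
Not in labor force = 3,851 + 6,162 + 3,903 = 13,916 (those not working and not actively searching are outside the labor force).
Civilian working-age population = 31,645 + 13,916 = 45,561.
Unemployment rate = 2,899 / 31,645 = 9.16%.
Labor force participation rate = 31,645 / 45,561 = 69.46%.

Unemployment rate ≈ 9.16%; labor force participation rate ≈ 69.46%.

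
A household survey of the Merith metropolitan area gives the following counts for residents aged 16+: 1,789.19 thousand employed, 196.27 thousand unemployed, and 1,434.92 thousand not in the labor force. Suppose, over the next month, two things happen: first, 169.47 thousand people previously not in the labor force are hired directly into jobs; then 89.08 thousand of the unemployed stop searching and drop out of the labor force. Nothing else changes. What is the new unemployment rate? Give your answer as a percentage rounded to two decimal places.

Initially, labor force = 1,789.19 + 196.27 = 1,985.46 thousand, so u = 196.27/1,985.46 = 9.89%.
After the first change, employed and labor force both rise by 169.47; unemployed unchanged → E = 1,958.66, U = 196.27, labor force = 2,154.93 thousand.
After the second change, unemployed and labor force both fall by 89.08 → E = 1,958.66, U = 107.19, labor force = 2,065.85 thousand.
New unemployment rate = 107.19 / 2,065.85 = 5.19%.

New unemployment rate ≈ 5.19%.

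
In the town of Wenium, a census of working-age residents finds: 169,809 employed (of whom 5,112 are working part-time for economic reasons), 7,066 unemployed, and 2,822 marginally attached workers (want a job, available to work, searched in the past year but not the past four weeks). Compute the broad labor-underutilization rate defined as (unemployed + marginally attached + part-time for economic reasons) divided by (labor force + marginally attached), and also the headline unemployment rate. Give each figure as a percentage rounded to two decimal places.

Broad underutilization rate ≈ 8.35%; headline unemployment rate ≈ 3.99%.

Labor force = 169,809 + 7,066 = 176,875.
Numerator = 7,066 + 2,822 + 5,112 = 15,000.
Denominator = 176,875 + 2,822 = 179,697.
Broad rate = 15,000 / 179,697 = 8.35%.
Headline unemployment rate = 7,066 / 176,875 = 3.99%.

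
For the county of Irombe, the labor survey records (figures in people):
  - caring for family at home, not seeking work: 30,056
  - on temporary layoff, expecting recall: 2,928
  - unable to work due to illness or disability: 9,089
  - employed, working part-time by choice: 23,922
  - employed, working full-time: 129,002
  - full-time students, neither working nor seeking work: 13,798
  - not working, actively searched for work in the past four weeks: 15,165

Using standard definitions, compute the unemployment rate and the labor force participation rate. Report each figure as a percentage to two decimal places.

Unemployment rate ≈ 10.58%; labor force participation rate ≈ 76.36%.

Employed = 23,922 + 129,002 = 152,924.
Unemployed = 2,928 + 15,165 = 18,093 (jobless and actively searching, or on temporary layoff).
Labor force = 152,924 + 18,093 = 171,017.
Not in labor force = 30,056 + 9,089 + 13,798 = 52,943 (those not working and not actively searching are outside the labor force).
Civilian working-age population = 171,017 + 52,943 = 223,960.
Unemployment rate = 18,093 / 171,017 = 10.58%.
Labor force participation rate = 171,017 / 223,960 = 76.36%.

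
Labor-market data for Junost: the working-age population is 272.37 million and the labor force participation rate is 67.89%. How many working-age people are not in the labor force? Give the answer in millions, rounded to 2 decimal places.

Share not in the labor force = 1 − 0.6789 = 0.3211.
Not in labor force = 0.3211 × 272.37 ≈ 87.46 million.

About 87.46 million are not in the labor force.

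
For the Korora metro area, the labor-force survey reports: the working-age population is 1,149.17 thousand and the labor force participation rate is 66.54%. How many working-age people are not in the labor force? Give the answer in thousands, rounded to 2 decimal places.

About 384.51 thousand are not in the labor force.

Share not in the labor force = 1 − 0.6654 = 0.3346.
Not in labor force = 0.3346 × 1,149.17 ≈ 384.51 thousand.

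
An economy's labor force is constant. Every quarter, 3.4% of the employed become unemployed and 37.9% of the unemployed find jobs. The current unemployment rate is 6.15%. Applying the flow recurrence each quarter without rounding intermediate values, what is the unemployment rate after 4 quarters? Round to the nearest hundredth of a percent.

Unemployment rate after four quarters ≈ 7.99%.

With a fixed labor force, u_{t+1} = u_t + s·(1−u_t) − f·u_t = u_t·(1−s−f) + s.
Here 1−s−f = 0.587 and s = 0.034.
u_1 = 0.061500 × 0.587 + 0.034 = 0.070101.
u_2 = 0.070101 × 0.587 + 0.034 = 0.075149.
u_3 = 0.075149 × 0.587 + 0.034 = 0.078112.
u_4 = 0.078112 × 0.587 + 0.034 = 0.079852.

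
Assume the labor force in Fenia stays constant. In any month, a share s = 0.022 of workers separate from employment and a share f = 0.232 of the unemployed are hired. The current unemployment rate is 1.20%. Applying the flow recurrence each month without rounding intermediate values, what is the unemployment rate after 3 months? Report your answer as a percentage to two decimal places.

Unemployment rate after three months ≈ 5.56%.

With a fixed labor force, u_{t+1} = u_t + s·(1−u_t) − f·u_t = u_t·(1−s−f) + s.
Here 1−s−f = 0.746 and s = 0.022.
u_1 = 0.012000 × 0.746 + 0.022 = 0.030952.
u_2 = 0.030952 × 0.746 + 0.022 = 0.045090.
u_3 = 0.045090 × 0.746 + 0.022 = 0.055637.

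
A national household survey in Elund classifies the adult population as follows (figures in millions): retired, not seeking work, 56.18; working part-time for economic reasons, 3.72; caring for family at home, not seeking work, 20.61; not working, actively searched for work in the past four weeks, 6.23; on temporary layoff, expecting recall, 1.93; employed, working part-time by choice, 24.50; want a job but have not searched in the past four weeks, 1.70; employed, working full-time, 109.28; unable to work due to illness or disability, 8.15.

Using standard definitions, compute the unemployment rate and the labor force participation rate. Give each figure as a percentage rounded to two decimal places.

Unemployment rate ≈ 5.60%; labor force participation rate ≈ 62.70%.

Employed = 3.72 + 24.50 + 109.28 = 137.50 million (anyone who worked, including part-time for economic reasons, counts as employed).
Unemployed = 6.23 + 1.93 = 8.16 million (jobless and actively searching, or on temporary layoff).
Labor force = 137.50 + 8.16 = 145.66 million.
Not in labor force = 56.18 + 20.61 + 1.70 + 8.15 = 86.64 million (those not working and not actively searching are outside the labor force — including those who want a job but have given up searching).
Civilian working-age population = 145.66 + 86.64 = 232.30 million.
Unemployment rate = 8.16 / 145.66 = 5.60%.
Labor force participation rate = 145.66 / 232.30 = 62.70%.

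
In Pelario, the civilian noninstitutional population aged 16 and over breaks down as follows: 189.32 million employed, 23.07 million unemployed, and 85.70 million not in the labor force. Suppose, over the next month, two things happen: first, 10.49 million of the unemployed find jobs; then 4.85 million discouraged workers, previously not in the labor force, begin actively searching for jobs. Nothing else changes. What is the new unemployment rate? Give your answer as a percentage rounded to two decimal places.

Initially, labor force = 189.32 + 23.07 = 212.39 million, so u = 23.07/212.39 = 10.86%.
After the first change, unemployed falls and employed rises by 10.49; labor force unchanged → E = 199.81, U = 12.58, labor force = 212.39 million.
After the second change, unemployed and labor force both rise by 4.85 → E = 199.81, U = 17.43, labor force = 217.24 million.
New unemployment rate = 17.43 / 217.24 = 8.02%.

New unemployment rate ≈ 8.02%.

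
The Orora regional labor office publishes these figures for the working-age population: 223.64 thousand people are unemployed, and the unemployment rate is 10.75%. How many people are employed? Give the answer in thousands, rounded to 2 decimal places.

Labor force = U / u = 223.64 / 0.1075 ≈ 2,080.37 thousand.
Employed = labor force − unemployed = 2,080.37 − 223.64 = 1,856.73 thousand.

About 1,856.73 thousand are employed.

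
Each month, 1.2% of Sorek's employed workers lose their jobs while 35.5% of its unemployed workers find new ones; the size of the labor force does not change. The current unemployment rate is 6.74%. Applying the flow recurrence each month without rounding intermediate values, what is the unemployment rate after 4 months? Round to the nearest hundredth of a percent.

With a fixed labor force, u_{t+1} = u_t + s·(1−u_t) − f·u_t = u_t·(1−s−f) + s.
Here 1−s−f = 0.633 and s = 0.012.
u_1 = 0.067400 × 0.633 + 0.012 = 0.054664.
u_2 = 0.054664 × 0.633 + 0.012 = 0.046602.
u_3 = 0.046602 × 0.633 + 0.012 = 0.041499.
u_4 = 0.041499 × 0.633 + 0.012 = 0.038269.

Unemployment rate after four months ≈ 3.83%.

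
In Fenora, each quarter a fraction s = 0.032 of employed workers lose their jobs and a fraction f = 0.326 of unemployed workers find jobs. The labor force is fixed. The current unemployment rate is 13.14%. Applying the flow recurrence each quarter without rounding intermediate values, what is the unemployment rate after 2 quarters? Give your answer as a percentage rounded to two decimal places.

Unemployment rate after two quarters ≈ 10.67%.

With a fixed labor force, u_{t+1} = u_t + s·(1−u_t) − f·u_t = u_t·(1−s−f) + s.
Here 1−s−f = 0.642 and s = 0.032.
u_1 = 0.131400 × 0.642 + 0.032 = 0.116359.
u_2 = 0.116359 × 0.642 + 0.032 = 0.106702.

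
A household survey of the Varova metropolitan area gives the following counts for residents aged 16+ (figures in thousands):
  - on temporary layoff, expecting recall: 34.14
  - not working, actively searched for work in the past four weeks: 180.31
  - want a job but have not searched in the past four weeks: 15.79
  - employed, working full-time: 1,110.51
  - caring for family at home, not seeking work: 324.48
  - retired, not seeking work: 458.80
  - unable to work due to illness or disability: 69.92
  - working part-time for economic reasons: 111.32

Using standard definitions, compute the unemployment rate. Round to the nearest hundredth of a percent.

Employed = 1,110.51 + 111.32 = 1,221.83 thousand (anyone who worked, including part-time for economic reasons, counts as employed).
Unemployed = 34.14 + 180.31 = 214.45 thousand (jobless and actively searching, or on temporary layoff).
Labor force = 1,221.83 + 214.45 = 1,436.28 thousand.
Unemployment rate = 214.45 / 1,436.28 = 14.93%.

Unemployment rate ≈ 14.93%.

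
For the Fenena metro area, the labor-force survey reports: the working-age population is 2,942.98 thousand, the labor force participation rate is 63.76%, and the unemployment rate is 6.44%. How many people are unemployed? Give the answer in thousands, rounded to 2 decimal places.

Labor force = 0.6376 × 2,942.98 = 1,876.44 thousand.
Unemployed = 0.0644 × 1,876.44 ≈ 120.84 thousand.

About 120.84 thousand are unemployed.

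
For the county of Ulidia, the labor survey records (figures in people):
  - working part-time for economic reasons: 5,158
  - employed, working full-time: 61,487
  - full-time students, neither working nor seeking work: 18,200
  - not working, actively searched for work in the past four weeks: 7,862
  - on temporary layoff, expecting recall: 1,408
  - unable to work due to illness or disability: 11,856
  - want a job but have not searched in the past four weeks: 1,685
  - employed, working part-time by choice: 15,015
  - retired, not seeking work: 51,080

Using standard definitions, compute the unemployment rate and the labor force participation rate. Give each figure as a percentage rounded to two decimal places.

Employed = 5,158 + 61,487 + 15,015 = 81,660 (anyone who worked, including part-time for economic reasons, counts as employed).
Unemployed = 7,862 + 1,408 = 9,270 (jobless and actively searching, or on temporary layoff).
Labor force = 81,660 + 9,270 = 90,930.
Not in labor force = 18,200 + 11,856 + 1,685 + 51,080 = 82,821 (those not working and not actively searching are outside the labor force — including those who want a job but have given up searching).
Civilian working-age population = 90,930 + 82,821 = 173,751.
Unemployment rate = 9,270 / 90,930 = 10.19%.
Labor force participation rate = 90,930 / 173,751 = 52.33%.

Unemployment rate ≈ 10.19%; labor force participation rate ≈ 52.33%.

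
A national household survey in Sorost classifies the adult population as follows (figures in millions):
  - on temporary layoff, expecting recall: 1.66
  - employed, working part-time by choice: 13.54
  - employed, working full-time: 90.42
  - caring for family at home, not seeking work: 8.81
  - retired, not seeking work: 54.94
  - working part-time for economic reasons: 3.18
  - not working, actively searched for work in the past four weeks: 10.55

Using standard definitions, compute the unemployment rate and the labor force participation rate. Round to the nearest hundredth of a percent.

Unemployment rate ≈ 10.23%; labor force participation rate ≈ 65.18%.

Employed = 13.54 + 90.42 + 3.18 = 107.14 million (anyone who worked, including part-time for economic reasons, counts as employed).
Unemployed = 1.66 + 10.55 = 12.21 million (jobless and actively searching, or on temporary layoff).
Labor force = 107.14 + 12.21 = 119.35 million.
Not in labor force = 8.81 + 54.94 = 63.75 million (those not working and not actively searching are outside the labor force).
Civilian working-age population = 119.35 + 63.75 = 183.10 million.
Unemployment rate = 12.21 / 119.35 = 10.23%.
Labor force participation rate = 119.35 / 183.10 = 65.18%.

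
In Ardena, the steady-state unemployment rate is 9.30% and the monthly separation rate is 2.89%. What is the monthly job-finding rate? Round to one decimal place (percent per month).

Job-finding rate ≈ 28.2% per month.

From u* = s/(s+f): f = s·(1−u)/u.
f = 2.89 × (1 − 0.0930) / 0.0930 = 2.6212 / 0.0930 ≈ 28.2% per month.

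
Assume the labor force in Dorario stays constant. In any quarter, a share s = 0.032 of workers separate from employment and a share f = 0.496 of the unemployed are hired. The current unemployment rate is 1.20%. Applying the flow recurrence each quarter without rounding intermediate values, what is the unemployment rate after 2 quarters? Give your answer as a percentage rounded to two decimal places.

Unemployment rate after two quarters ≈ 4.98%.

With a fixed labor force, u_{t+1} = u_t + s·(1−u_t) − f·u_t = u_t·(1−s−f) + s.
Here 1−s−f = 0.472 and s = 0.032.
u_1 = 0.012000 × 0.472 + 0.032 = 0.037664.
u_2 = 0.037664 × 0.472 + 0.032 = 0.049777.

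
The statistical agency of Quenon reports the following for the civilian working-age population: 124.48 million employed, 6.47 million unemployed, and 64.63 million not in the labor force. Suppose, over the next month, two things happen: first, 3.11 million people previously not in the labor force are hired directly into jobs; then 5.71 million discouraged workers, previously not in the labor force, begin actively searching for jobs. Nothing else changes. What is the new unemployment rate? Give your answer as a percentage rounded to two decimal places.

New unemployment rate ≈ 8.71%.

Initially, labor force = 124.48 + 6.47 = 130.95 million, so u = 6.47/130.95 = 4.94%.
After the first change, employed and labor force both rise by 3.11; unemployed unchanged → E = 127.59, U = 6.47, labor force = 134.06 million.
After the second change, unemployed and labor force both rise by 5.71 → E = 127.59, U = 12.18, labor force = 139.77 million.
New unemployment rate = 12.18 / 139.77 = 8.71%.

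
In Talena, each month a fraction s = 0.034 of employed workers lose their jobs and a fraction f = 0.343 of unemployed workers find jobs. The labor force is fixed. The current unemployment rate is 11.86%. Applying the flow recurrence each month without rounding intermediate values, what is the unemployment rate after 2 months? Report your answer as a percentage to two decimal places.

Unemployment rate after two months ≈ 10.12%.

With a fixed labor force, u_{t+1} = u_t + s·(1−u_t) − f·u_t = u_t·(1−s−f) + s.
Here 1−s−f = 0.623 and s = 0.034.
u_1 = 0.118600 × 0.623 + 0.034 = 0.107888.
u_2 = 0.107888 × 0.623 + 0.034 = 0.101214.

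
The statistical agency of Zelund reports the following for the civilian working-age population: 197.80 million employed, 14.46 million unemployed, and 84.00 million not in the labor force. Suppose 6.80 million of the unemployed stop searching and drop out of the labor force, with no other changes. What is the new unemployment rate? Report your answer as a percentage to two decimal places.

Initially, labor force = 197.80 + 14.46 = 212.26 million, so u = 14.46/212.26 = 6.81%.
After the change, unemployed and labor force both fall by 6.80 → E = 197.80, U = 7.66, labor force = 205.46 million.
New unemployment rate = 7.66 / 205.46 = 3.73%.

New unemployment rate ≈ 3.73%.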